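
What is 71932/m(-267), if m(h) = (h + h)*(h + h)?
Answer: 17983/71289 ≈ 0.25225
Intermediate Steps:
m(h) = 4*h² (m(h) = (2*h)*(2*h) = 4*h²)
71932/m(-267) = 71932/((4*(-267)²)) = 71932/((4*71289)) = 71932/285156 = 71932*(1/285156) = 17983/71289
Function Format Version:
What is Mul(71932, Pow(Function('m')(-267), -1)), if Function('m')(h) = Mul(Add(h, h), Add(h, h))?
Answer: Rational(17983, 71289) ≈ 0.25225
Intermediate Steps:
Function('m')(h) = Mul(4, Pow(h, 2)) (Function('m')(h) = Mul(Mul(2, h), Mul(2, h)) = Mul(4, Pow(h, 2)))
Mul(71932, Pow(Function('m')(-267), -1)) = Mul(71932, Pow(Mul(4, Pow(-267, 2)), -1)) = Mul(71932, Pow(Mul(4, 71289), -1)) = Mul(71932, Pow(285156, -1)) = Mul(71932, Rational(1, 285156)) = Rational(17983, 71289)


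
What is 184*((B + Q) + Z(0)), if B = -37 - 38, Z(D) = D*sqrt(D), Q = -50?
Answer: -23000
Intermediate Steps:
Z(D) = D**(3/2)
B = -75
184*((B + Q) + Z(0)) = 184*((-75 - 50) + 0**(3/2)) = 184*(-125 + 0) = 184*(-125) = -23000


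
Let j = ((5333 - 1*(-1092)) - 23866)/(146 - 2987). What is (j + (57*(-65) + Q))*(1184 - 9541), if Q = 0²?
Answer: 87819233648/2841 ≈ 3.0911e+7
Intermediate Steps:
Q = 0
j = 17441/2841 (j = ((5333 + 1092) - 23866)/(-2841) = (6425 - 23866)*(-1/2841) = -17441*(-1/2841) = 17441/2841 ≈ 6.1390)
(j + (57*(-65) + Q))*(1184 - 9541) = (17441/2841 + (57*(-65) + 0))*(1184 - 9541) = (17441/2841 + (-3705 + 0))*(-8357) = (17441/2841 - 3705)*(-8357) = -10508464/2841*(-8357) = 87819233648/2841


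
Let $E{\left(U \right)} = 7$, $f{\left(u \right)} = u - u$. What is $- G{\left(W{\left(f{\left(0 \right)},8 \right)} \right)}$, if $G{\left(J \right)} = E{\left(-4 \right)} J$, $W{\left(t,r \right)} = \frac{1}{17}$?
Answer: $- \frac{7}{17} \approx -0.41176$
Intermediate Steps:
$f{\left(u \right)} = 0$
$W{\left(t,r \right)} = \frac{1}{17}$
$G{\left(J \right)} = 7 J$
$- G{\left(W{\left(f{\left(0 \right)},8 \right)} \right)} = - \frac{7}{17}$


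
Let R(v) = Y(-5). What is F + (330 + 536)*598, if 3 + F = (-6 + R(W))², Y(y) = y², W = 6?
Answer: 518226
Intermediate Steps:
R(v) = 25 (R(v) = (-5)² = 25)
F = 358 (F = -3 + (-6 + 25)² = -3 + 19² = -3 + 361 = 358)
F + (330 + 536)*598 = 358 + (330 + 536)*598 = 358 + 866*598 = 358 + 517868 = 518226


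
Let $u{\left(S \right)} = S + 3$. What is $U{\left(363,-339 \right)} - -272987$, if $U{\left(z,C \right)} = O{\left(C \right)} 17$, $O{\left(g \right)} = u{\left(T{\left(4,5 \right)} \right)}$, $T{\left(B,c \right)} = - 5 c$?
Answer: $272613$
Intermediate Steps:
$u{\left(S \right)} = 3 + S$
$O{\left(g \right)} = -22$ ($O{\left(g \right)} = 3 - 25 = -22$)
$U{\left(z,C \right)} = -374$ ($U{\left(z,C \right)} = \left(-22\right) 17 = -374$)
$U{\left(363,-339 \right)} - -272987 = -374 - -272987 = -374 + 272987 = 272613$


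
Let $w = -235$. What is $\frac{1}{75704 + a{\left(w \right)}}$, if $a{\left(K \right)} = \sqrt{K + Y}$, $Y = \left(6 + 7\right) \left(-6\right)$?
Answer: $\frac{75704}{5731095929} - \frac{i \sqrt{313}}{5731095929} \approx 1.3209 \cdot 10^{-5} - 3.087 \cdot 10^{-9} i$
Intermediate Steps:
$Y = -78$ ($Y = 13 \left(-6\right) = -78$)
$a{\left(K \right)} = \sqrt{-78 + K}$ ($a{\left(K \right)} = \sqrt{K - 78} = \sqrt{-78 + K}$)
$\frac{1}{75704 + a{\left(w \right)}} = \frac{1}{75704 + \sqrt{-78 - 235}} = \frac{1}{75704 + \sqrt{-313}} = \frac{1}{75704 + i \sqrt{313}}$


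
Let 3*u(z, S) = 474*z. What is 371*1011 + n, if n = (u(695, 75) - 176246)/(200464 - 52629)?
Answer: 55450033199/147835 ≈ 3.7508e+5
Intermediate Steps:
u(z, S) = 158*z (u(z, S) = (474*z)/3 = 158*z)
n = -66436/147835 (n = (158*695 - 176246)/(200464 - 52629) = (109810 - 176246)/147835 = -66436*1/147835 = -66436/147835 ≈ -0.44939)
371*1011 + n = 371*1011 - 66436/147835 = 375081 - 66436/147835 = 55450033199/147835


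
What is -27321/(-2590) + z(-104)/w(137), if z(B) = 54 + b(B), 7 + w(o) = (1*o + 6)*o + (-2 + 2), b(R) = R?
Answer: 19104463/1811520 ≈ 10.546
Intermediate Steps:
w(o) = -7 + o*(6 + o) (w(o) = -7 + ((1*o + 6)*o + (-2 + 2)) = -7 + ((o + 6)*o + 0) = -7 + ((6 + o)*o + 0) = -7 + (o*(6 + o) + 0) = -7 + o*(6 + o))
z(B) = 54 + B
-27321/(-2590) + z(-104)/w(137) = -27321/(-2590) + (54 - 104)/(-7 + 137² + 6*137) = -27321*(-1/2590) - 50/(-7 + 18769 + 822) = 3903/370 - 50/19584 = 3903/370 - 50*1/19584 = 3903/370 - 25/9792 = 19104463/1811520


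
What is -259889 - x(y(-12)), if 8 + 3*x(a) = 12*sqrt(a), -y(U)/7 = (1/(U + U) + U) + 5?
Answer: -779659/3 - 13*sqrt(42)/3 ≈ -2.5991e+5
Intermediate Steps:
y(U) = -35 - 7*U - 7/(2*U) (y(U) = -7*((1/(U + U) + U) + 5) = -7*((1/(2*U) + U) + 5) = -7*((U + 1/(2*U)) + 5) = -7*(5 + U + 1/(2*U)) = -35 - 7*U - 7/(2*U))
x(a) = -8/3 + 4*sqrt(a) (x(a) = -8/3 + (12*sqrt(a))/3 = -8/3 + 4*sqrt(a))
-259889 - x(y(-12)) = -259889 - (-8/3 + 4*sqrt(-35 - 7*(-12) - 7/2/(-12))) = -259889 - (-8/3 + 4*sqrt(-35 + 84 - 7/2*(-1/12))) = -259889 - (-8/3 + 4*sqrt(-35 + 84 + 7/24)) = -259889 - (-8/3 + 4*sqrt(1183/24)) = -259889 - (-8/3 + 4*(13*sqrt(42)/12)) = -259889 - (-8/3 + 13*sqrt(42)/3) = -259889 + (8/3 - 13*sqrt(42)/3) = -779659/3 - 13*sqrt(42)/3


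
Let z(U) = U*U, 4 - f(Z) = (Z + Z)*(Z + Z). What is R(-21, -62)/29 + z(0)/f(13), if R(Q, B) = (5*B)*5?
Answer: -1550/29 ≈ -53.448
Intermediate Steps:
R(Q, B) = 25*B
f(Z) = 4 - 4*Z**2 (f(Z) = 4 - (Z + Z)*(Z + Z) = 4 - 2*Z*2*Z = 4 - 4*Z**2)
z(U) = U**2
R(-21, -62)/29 + z(0)/f(13) = (25*(-62))/29 + 0**2/(4 - 4*13**2) = -1550*1/29 + 0/(4 - 4*169) = -1550/29 + 0/(4 - 676) = -1550/29 + 0/(-672) = -1550/29 + 0*(-1/672) = -1550/29 + 0 = -1550/29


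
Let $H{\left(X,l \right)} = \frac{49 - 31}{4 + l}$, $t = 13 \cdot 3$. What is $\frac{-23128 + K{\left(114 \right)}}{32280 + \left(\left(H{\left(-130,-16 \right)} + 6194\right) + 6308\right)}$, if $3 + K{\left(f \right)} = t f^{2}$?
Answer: $\frac{967426}{89561} \approx 10.802$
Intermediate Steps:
$t = 39$
$H{\left(X,l \right)} = \frac{18}{4 + l}$
$K{\left(f \right)} = -3 + 39 f^{2}$
$\frac{-23128 + K{\left(114 \right)}}{32280 + \left(\left(H{\left(-130,-16 \right)} + 6194\right) + 6308\right)} = \frac{-23128 - \left(3 - 39 \cdot 114^{2}\right)}{32280 + \left(\left(\frac{18}{4 - 16} + 6194\right) + 6308\right)} = \frac{-23128 + \left(-3 + 39 \cdot 12996\right)}{32280 + \left(\left(\frac{18}{-12} + 6194\right) + 6308\right)} = \frac{-23128 + \left(-3 + 506844\right)}{32280 + \left(\left(18 \left(- \frac{1}{12}\right) + 6194\right) + 6308\right)} = \frac{-23128 + 506841}{32280 + \left(\left(- \frac{3}{2} + 6194\right) + 6308\right)} = \frac{483713}{32280 + \left(\frac{12385}{2} + 6308\right)} = \frac{483713}{32280 + \frac{25001}{2}} = \frac{483713}{\frac{89561}{2}} = 483713 \cdot \frac{2}{89561} = \frac{967426}{89561}$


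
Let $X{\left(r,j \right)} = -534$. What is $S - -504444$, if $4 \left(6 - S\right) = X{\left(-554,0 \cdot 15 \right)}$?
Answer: $\frac{1009167}{2} \approx 5.0458 \cdot 10^{5}$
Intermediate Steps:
$S = \frac{279}{2}$ ($S = 6 - - \frac{267}{2} = 6 + \frac{267}{2} = \frac{279}{2} \approx 139.5$)
$S - -504444 = \frac{279}{2} - -504444 = \frac{279}{2} + 504444 = \frac{1009167}{2}$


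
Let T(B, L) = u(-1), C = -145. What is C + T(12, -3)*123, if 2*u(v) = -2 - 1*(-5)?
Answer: 79/2 ≈ 39.500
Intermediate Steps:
u(v) = 3/2 (u(v) = (-2 - 1*(-5))/2 = (-2 + 5)/2 = (1/2)*3 = 3/2)
T(B, L) = 3/2
C + T(12, -3)*123 = -145 + (3/2)*123 = -145 + 369/2 = 79/2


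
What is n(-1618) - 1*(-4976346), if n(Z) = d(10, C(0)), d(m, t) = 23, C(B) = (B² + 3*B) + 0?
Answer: 4976369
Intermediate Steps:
C(B) = B² + 3*B
n(Z) = 23
n(-1618) - 1*(-4976346) = 23 - 1*(-4976346) = 23 + 4976346 = 4976369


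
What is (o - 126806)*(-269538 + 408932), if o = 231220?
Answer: 14554685116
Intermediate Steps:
(o - 126806)*(-269538 + 408932) = (231220 - 126806)*(-269538 + 408932) = 104414*139394 = 14554685116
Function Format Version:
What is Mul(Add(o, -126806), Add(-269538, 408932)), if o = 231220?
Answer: 14554685116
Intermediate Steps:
Mul(Add(o, -126806), Add(-269538, 408932)) = Mul(Add(231220, -126806), Add(-269538, 408932)) = Mul(104414, 139394) = 14554685116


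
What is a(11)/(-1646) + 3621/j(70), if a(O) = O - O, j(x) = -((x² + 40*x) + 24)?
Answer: -3621/7724 ≈ -0.46880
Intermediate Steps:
j(x) = -24 - x² - 40*x (j(x) = -(24 + x² + 40*x) = -24 - x² - 40*x)
a(O) = 0
a(11)/(-1646) + 3621/j(70) = 0/(-1646) + 3621/(-24 - 1*70² - 40*70) = 0*(-1/1646) + 3621/(-24 - 1*4900 - 2800) = 0 + 3621/(-24 - 4900 - 2800) = 0 + 3621/(-7724) = 0 + 3621*(-1/7724) = 0 - 3621/7724 = -3621/7724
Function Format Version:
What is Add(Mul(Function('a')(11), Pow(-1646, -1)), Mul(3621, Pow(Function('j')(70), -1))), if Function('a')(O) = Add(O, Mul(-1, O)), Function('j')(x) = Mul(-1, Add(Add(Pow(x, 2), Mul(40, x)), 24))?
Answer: Rational(-3621, 7724) ≈ -0.46880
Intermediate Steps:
Function('j')(x) = Add(-24, Mul(-1, Pow(x, 2)), Mul(-40, x)) (Function('j')(x) = Mul(-1, Add(24, Pow(x, 2), Mul(40, x))) = Add(-24, Mul(-1, Pow(x, 2)), Mul(-40, x)))
Function('a')(O) = 0
Add(Mul(Function('a')(11), Pow(-1646, -1)), Mul(3621, Pow(Function('j')(70), -1))) = Add(Mul(0, Pow(-1646, -1)), Mul(3621, Pow(Add(-24, Mul(-1, Pow(70, 2)), Mul(-40, 70)), -1))) = Add(Mul(0, Rational(-1, 1646)), Mul(3621, Pow(Add(-24, Mul(-1, 4900), -2800), -1))) = Add(0, Mul(3621, Pow(Add(-24, -4900, -2800), -1))) = Add(0, Mul(3621, Pow(-7724, -1))) = Add(0, Mul(3621, Rational(-1, 7724))) = Add(0, Rational(-3621, 7724)) = Rational(-3621, 7724)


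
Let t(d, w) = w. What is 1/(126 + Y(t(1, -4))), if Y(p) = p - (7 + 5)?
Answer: 1/110 ≈ 0.0090909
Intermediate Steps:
Y(p) = -12 + p (Y(p) = p - 1*12 = p - 12 = -12 + p)
1/(126 + Y(t(1, -4))) = 1/(126 + (-12 - 4)) = 1/(126 - 16) = 1/110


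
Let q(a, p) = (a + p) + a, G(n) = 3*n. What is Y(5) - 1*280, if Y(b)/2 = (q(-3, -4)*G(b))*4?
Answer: -1480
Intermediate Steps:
q(a, p) = p + 2*a
Y(b) = -240*b (Y(b) = 2*(((-4 + 2*(-3))*(3*b))*4) = 2*(((-4 - 6)*(3*b))*4) = 2*(-30*b*4) = 2*(-120*b) = -240*b)
Y(5) - 1*280 = -240*5 - 1*280 = -1200 - 280 = -1480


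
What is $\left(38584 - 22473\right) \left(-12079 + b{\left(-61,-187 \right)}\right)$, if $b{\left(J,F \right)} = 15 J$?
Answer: $-209346334$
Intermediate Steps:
$\left(38584 - 22473\right) \left(-12079 + b{\left(-61,-187 \right)}\right) = \left(38584 - 22473\right) \left(-12079 + 15 \left(-61\right)\right) = 16111 \left(-12079 - 915\right) = 16111 \left(-12994\right) = -209346334$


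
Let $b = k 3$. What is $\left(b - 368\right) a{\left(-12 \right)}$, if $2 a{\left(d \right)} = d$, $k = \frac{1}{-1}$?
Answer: $2226$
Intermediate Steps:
$k = -1$
$a{\left(d \right)} = \frac{d}{2}$
$b = -3$ ($b = \left(-1\right) 3 = -3$)
$\left(b - 368\right) a{\left(-12 \right)} = \left(-3 - 368\right) \frac{1}{2} \left(-12\right) = \left(-371\right) \left(-6\right) = 2226$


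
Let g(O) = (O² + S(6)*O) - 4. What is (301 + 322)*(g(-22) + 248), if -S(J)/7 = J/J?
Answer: 549486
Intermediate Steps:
S(J) = -7 (S(J) = -7*J/J = -7*1 = -7)
g(O) = -4 + O² - 7*O (g(O) = (O² - 7*O) - 4 = -4 + O² - 7*O)
(301 + 322)*(g(-22) + 248) = (301 + 322)*((-4 + (-22)² - 7*(-22)) + 248) = 623*((-4 + 484 + 154) + 248) = 623*(634 + 248) = 623*882 = 549486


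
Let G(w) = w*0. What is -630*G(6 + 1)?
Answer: 0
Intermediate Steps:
G(w) = 0
-630*G(6 + 1) = -630*0 = 0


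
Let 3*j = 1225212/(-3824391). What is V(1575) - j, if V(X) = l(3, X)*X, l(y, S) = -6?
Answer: -36140086546/3824391 ≈ -9449.9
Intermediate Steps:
j = -408404/3824391 (j = (1225212/(-3824391))/3 = (1225212*(-1/3824391))/3 = (⅓)*(-408404/1274797) = -408404/3824391 ≈ -0.10679)
V(X) = -6*X
V(1575) - j = -6*1575 - 1*(-408404/3824391) = -9450 + 408404/3824391 = -36140086546/3824391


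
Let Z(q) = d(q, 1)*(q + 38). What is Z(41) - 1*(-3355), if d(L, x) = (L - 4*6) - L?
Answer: 1459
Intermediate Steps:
d(L, x) = -24 (d(L, x) = (L - 24) - L = (-24 + L) - L = -24)
Z(q) = -912 - 24*q (Z(q) = -24*(q + 38) = -24*(38 + q) = -912 - 24*q)
Z(41) - 1*(-3355) = (-912 - 24*41) - 1*(-3355) = (-912 - 984) + 3355 = -1896 + 3355 = 1459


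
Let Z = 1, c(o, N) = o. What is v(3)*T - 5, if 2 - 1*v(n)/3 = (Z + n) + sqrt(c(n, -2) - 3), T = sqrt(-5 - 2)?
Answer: -5 - 6*I*sqrt(7) ≈ -5.0 - 15.875*I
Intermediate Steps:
T = I*sqrt(7) (T = sqrt(-7) = I*sqrt(7) ≈ 2.6458*I)
v(n) = 3 - 3*n - 3*sqrt(-3 + n) (v(n) = 6 - 3*((1 + n) + sqrt(n - 3)) = 6 - 3*((1 + n) + sqrt(-3 + n)) = 6 - 3*(1 + n + sqrt(-3 + n)) = 6 + (-3 - 3*n - 3*sqrt(-3 + n)) = 3 - 3*n - 3*sqrt(-3 + n))
v(3)*T - 5 = (3 - 3*3 - 3*sqrt(-3 + 3))*(I*sqrt(7)) - 5 = (3 - 9 - 3*sqrt(0))*(I*sqrt(7)) - 5 = (3 - 9 - 3*0)*(I*sqrt(7)) - 5 = (3 - 9 + 0)*(I*sqrt(7)) - 5 = -6*I*sqrt(7) - 5 = -5 - 6*I*sqrt(7)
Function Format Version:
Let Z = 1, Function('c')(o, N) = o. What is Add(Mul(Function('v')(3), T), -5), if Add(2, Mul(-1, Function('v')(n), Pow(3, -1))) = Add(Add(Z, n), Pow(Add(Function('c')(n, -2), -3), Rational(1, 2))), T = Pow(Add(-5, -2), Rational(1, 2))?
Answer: Add(-5, Mul(-6, I, Pow(7, Rational(1, 2)))) ≈ Add(-5.0000, Mul(-15.875, I))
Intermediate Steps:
T = Mul(I, Pow(7, Rational(1, 2))) (T = Pow(-7, Rational(1, 2)) = Mul(I, Pow(7, Rational(1, 2))) ≈ Mul(2.6458, I))
Function('v')(n) = Add(3, Mul(-3, n), Mul(-3, Pow(Add(-3, n), Rational(1, 2)))) (Function('v')(n) = Add(6, Mul(-3, Add(Add(1, n), Pow(Add(n, -3), Rational(1, 2))))) = Add(6, Mul(-3, Add(Add(1, n), Pow(Add(-3, n), Rational(1, 2))))) = Add(6, Mul(-3, Add(1, n, Pow(Add(-3, n), Rational(1, 2))))) = Add(6, Add(-3, Mul(-3, n), Mul(-3, Pow(Add(-3, n), Rational(1, 2))))) = Add(3, Mul(-3, n), Mul(-3, Pow(Add(-3, n), Rational(1, 2)))))
Add(Mul(Function('v')(3), T), -5) = Add(Mul(Add(3, Mul(-3, 3), Mul(-3, Pow(Add(-3, 3), Rational(1, 2)))), Mul(I, Pow(7, Rational(1, 2)))), -5) = Add(Mul(Add(3, -9, Mul(-3, Pow(0, Rational(1, 2)))), Mul(I, Pow(7, Rational(1, 2)))), -5) = Add(Mul(Add(3, -9, Mul(-3, 0)), Mul(I, Pow(7, Rational(1, 2)))), -5) = Add(Mul(Add(3, -9, 0), Mul(I, Pow(7, Rational(1, 2)))), -5) = Add(Mul(-6, Mul(I, Pow(7, Rational(1, 2)))), -5) = Add(Mul(-6, I, Pow(7, Rational(1, 2))), -5) = Add(-5, Mul(-6, I, Pow(7, Rational(1, 2))))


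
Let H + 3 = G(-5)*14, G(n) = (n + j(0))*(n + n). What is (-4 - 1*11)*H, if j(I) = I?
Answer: -10455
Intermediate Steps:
G(n) = 2*n² (G(n) = (n + 0)*(n + n) = n*(2*n) = 2*n²)
H = 697 (H = -3 + (2*(-5)²)*14 = -3 + (2*25)*14 = -3 + 50*14 = -3 + 700 = 697)
(-4 - 1*11)*H = (-4 - 1*11)*697 = (-4 - 11)*697 = -15*697 = -10455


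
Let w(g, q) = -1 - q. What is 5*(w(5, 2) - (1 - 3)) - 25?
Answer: -30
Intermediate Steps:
5*(w(5, 2) - (1 - 3)) - 25 = 5*((-1 - 1*2) - (1 - 3)) - 25 = 5*((-1 - 2) - 1*(-2)) - 25 = 5*(-3 + 2) - 25 = 5*(-1) - 25 = -5 - 25 = -30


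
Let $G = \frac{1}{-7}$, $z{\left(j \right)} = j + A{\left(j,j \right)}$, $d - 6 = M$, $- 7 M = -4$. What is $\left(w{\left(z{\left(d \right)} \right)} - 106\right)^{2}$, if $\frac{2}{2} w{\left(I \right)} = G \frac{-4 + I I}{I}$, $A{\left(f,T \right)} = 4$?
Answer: $\frac{37954053124}{3286969} \approx 11547.0$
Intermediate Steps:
$M = \frac{4}{7}$ ($M = \left(- \frac{1}{7}\right) \left(-4\right) = \frac{4}{7} \approx 0.57143$)
$d = \frac{46}{7}$ ($d = 6 + \frac{4}{7} = \frac{46}{7} \approx 6.5714$)
$z{\left(j \right)} = 4 + j$ ($z{\left(j \right)} = j + 4 = 4 + j$)
$G = - \frac{1}{7} \approx -0.14286$
$w{\left(I \right)} = - \frac{-4 + I^{2}}{7 I}$ ($w{\left(I \right)} = - \frac{\left(-4 + I I\right) \frac{1}{I}}{7} = - \frac{\left(-4 + I^{2}\right) \frac{1}{I}}{7} = - \frac{\frac{1}{I} \left(-4 + I^{2}\right)}{7} = - \frac{-4 + I^{2}}{7 I}$)
$\left(w{\left(z{\left(d \right)} \right)} - 106\right)^{2} = \left(\frac{4 - \left(4 + \frac{46}{7}\right)^{2}}{7 \left(4 + \frac{46}{7}\right)} - 106\right)^{2} = \left(\frac{4 - \left(\frac{74}{7}\right)^{2}}{7 \cdot \frac{74}{7}} - 106\right)^{2} = \left(\frac{1}{7} \cdot \frac{7}{74} \left(4 - \frac{5476}{49}\right) - 106\right)^{2} = \left(\frac{1}{7} \cdot \frac{7}{74} \left(- \frac{5280}{49}\right) - 106\right)^{2} = \left(- \frac{2640}{1813} - 106\right)^{2} = \left(- \frac{194818}{1813}\right)^{2} = \frac{37954053124}{3286969}$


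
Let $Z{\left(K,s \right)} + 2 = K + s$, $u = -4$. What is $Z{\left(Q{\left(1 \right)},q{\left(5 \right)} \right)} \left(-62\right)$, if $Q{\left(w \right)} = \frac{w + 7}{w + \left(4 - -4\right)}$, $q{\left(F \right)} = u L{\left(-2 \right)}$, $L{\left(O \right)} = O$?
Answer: $- \frac{3844}{9} \approx -427.11$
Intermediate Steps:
$q{\left(F \right)} = 8$ ($q{\left(F \right)} = \left(-4\right) \left(-2\right) = 8$)
$Q{\left(w \right)} = \frac{7 + w}{8 + w}$ ($Q{\left(w \right)} = \frac{7 + w}{w + \left(4 + 4\right)} = \frac{7 + w}{w + 8} = \frac{7 + w}{8 + w}$)
$Z{\left(K,s \right)} = -2 + K + s$ ($Z{\left(K,s \right)} = -2 + \left(K + s\right) = -2 + K + s$)
$Z{\left(Q{\left(1 \right)},q{\left(5 \right)} \right)} \left(-62\right) = \left(-2 + \frac{7 + 1}{8 + 1} + 8\right) \left(-62\right) = \left(-2 + \frac{1}{9} \cdot 8 + 8\right) \left(-62\right) = \left(-2 + \frac{8}{9} + 8\right) \left(-62\right) = \frac{62}{9} \left(-62\right) = - \frac{3844}{9}$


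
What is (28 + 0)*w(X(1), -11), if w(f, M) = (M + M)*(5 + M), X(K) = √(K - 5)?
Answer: 3696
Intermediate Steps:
X(K) = √(-5 + K)
w(f, M) = 2*M*(5 + M) (w(f, M) = (2*M)*(5 + M) = 2*M*(5 + M))
(28 + 0)*w(X(1), -11) = (28 + 0)*(2*(-11)*(5 - 11)) = 28*(2*(-11)*(-6)) = 28*132 = 3696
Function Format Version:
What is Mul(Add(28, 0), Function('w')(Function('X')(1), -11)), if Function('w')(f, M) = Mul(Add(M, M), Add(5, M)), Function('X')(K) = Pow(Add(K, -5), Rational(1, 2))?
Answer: 3696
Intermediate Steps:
Function('X')(K) = Pow(Add(-5, K), Rational(1, 2))
Function('w')(f, M) = Mul(2, M, Add(5, M)) (Function('w')(f, M) = Mul(Mul(2, M), Add(5, M)) = Mul(2, M, Add(5, M)))
Mul(Add(28, 0), Function('w')(Function('X')(1), -11)) = Mul(Add(28, 0), Mul(2, -11, Add(5, -11))) = Mul(28, Mul(2, -11, -6)) = Mul(28, 132) = 3696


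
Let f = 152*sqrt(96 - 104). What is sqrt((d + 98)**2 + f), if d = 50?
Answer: 4*sqrt(1369 + 19*I*sqrt(2)) ≈ 148.01 + 1.4524*I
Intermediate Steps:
f = 304*I*sqrt(2) (f = 152*sqrt(-8) = 152*(2*I*sqrt(2)) = 304*I*sqrt(2) ≈ 429.92*I)
sqrt((d + 98)**2 + f) = sqrt((50 + 98)**2 + 304*I*sqrt(2)) = sqrt(148**2 + 304*I*sqrt(2)) = sqrt(21904 + 304*I*sqrt(2))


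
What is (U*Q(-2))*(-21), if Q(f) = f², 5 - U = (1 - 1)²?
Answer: -420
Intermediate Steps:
U = 5 (U = 5 - (1 - 1)² = 5 - 1*0² = 5 - 1*0 = 5 + 0 = 5)
(U*Q(-2))*(-21) = (5*(-2)²)*(-21) = (5*4)*(-21) = 20*(-21) = -420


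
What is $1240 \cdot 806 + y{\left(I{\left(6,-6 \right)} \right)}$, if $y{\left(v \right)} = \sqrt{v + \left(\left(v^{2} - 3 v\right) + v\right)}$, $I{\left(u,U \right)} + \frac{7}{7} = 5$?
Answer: $999440 + 2 \sqrt{3} \approx 9.9944 \cdot 10^{5}$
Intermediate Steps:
$I{\left(u,U \right)} = 4$ ($I{\left(u,U \right)} = -1 + 5 = 4$)
$y{\left(v \right)} = \sqrt{v^{2} - v}$ ($y{\left(v \right)} = \sqrt{v + \left(v^{2} - 2 v\right)} = \sqrt{v^{2} - v}$)
$1240 \cdot 806 + y{\left(I{\left(6,-6 \right)} \right)} = 1240 \cdot 806 + \sqrt{4 \left(-1 + 4\right)} = 999440 + \sqrt{4 \cdot 3} = 999440 + \sqrt{12} = 999440 + 2 \sqrt{3}$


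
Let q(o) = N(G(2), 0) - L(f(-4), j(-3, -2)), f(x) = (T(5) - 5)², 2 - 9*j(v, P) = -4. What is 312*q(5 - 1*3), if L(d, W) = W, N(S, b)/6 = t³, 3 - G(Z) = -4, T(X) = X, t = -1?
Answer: -2080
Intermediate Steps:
j(v, P) = ⅔ (j(v, P) = 2/9 - ⅑*(-4) = 2/9 + 4/9 = ⅔)
G(Z) = 7 (G(Z) = 3 - 1*(-4) = 3 + 4 = 7)
N(S, b) = -6 (N(S, b) = 6*(-1)³ = 6*(-1) = -6)
f(x) = 0 (f(x) = (5 - 5)² = 0² = 0)
q(o) = -20/3 (q(o) = -6 - 1*⅔ = -6 - ⅔ = -20/3)
312*q(5 - 1*3) = 312*(-20/3) = -2080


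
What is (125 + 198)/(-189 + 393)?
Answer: 19/12 ≈ 1.5833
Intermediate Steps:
(125 + 198)/(-189 + 393) = 323/204 = 323*(1/204) = 19/12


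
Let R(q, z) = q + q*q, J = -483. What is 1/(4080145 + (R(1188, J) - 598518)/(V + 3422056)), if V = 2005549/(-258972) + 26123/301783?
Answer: 38206361686577135/155887504691953359730727 ≈ 2.4509e-7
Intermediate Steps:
R(q, z) = q + q²
V = -85496495473/11164763868 (V = 2005549*(-1/258972) + 26123*(1/301783) = -286507/36996 + 26123/301783 = -85496495473/11164763868 ≈ -7.6577)
1/(4080145 + (R(1188, J) - 598518)/(V + 3422056)) = 1/(4080145 + (1188*(1 + 1188) - 598518)/(-85496495473/11164763868 + 3422056)) = 1/(4080145 + (1188*1189 - 598518)/(38206361686577135/11164763868)) = 1/(4080145 + (1412532 - 598518)*(11164763868/38206361686577135)) = 1/(4080145 + 814014*(11164763868/38206361686577135)) = 1/(4080145 + 9088274095246152/38206361686577135) = 1/(155887504691953359730727/38206361686577135) = 38206361686577135/155887504691953359730727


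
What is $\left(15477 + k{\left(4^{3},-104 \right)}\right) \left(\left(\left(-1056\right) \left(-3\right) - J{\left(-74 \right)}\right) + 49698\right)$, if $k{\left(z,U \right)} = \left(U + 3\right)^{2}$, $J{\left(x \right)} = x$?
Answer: $1359393320$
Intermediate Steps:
$k{\left(z,U \right)} = \left(3 + U\right)^{2}$
$\left(15477 + k{\left(4^{3},-104 \right)}\right) \left(\left(\left(-1056\right) \left(-3\right) - J{\left(-74 \right)}\right) + 49698\right) = \left(15477 + \left(3 - 104\right)^{2}\right) \left(\left(\left(-1056\right) \left(-3\right) - -74\right) + 49698\right) = \left(15477 + \left(-101\right)^{2}\right) \left(\left(3168 + 74\right) + 49698\right) = \left(15477 + 10201\right) \left(3242 + 49698\right) = 25678 \cdot 52940 = 1359393320$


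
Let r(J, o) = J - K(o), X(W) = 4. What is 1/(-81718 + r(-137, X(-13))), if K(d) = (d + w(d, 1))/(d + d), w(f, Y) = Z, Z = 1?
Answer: -8/654845 ≈ -1.2217e-5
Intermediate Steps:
w(f, Y) = 1
K(d) = (1 + d)/(2*d) (K(d) = (d + 1)/(d + d) = (1 + d)/((2*d)) = (1 + d)*(1/(2*d)) = (1 + d)/(2*d))
r(J, o) = J - (1 + o)/(2*o)
1/(-81718 + r(-137, X(-13))) = 1/(-81718 + (-½ - 137 - ½/4)) = 1/(-81718 + (-½ - 137 - ½*¼)) = 1/(-81718 + (-½ - 137 - ⅛)) = 1/(-81718 - 1101/8) = 1/(-654845/8) = -8/654845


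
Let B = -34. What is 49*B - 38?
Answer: -1704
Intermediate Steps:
49*B - 38 = 49*(-34) - 38 = -1666 - 38 = -1704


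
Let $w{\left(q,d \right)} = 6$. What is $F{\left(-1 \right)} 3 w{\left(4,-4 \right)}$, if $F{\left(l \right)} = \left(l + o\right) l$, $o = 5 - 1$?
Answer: $-54$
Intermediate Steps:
$o = 4$
$F{\left(l \right)} = l \left(4 + l\right)$ ($F{\left(l \right)} = \left(l + 4\right) l = \left(4 + l\right) l = l \left(4 + l\right)$)
$F{\left(-1 \right)} 3 w{\left(4,-4 \right)} = - (4 - 1) 3 \cdot 6 = \left(-1\right) 3 \cdot 3 \cdot 6 = \left(-3\right) 3 \cdot 6 = \left(-9\right) 6 = -54$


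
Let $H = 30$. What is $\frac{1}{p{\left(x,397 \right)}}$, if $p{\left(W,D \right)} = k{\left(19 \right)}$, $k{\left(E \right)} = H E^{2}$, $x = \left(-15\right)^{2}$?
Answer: $\frac{1}{10830} \approx 9.2336 \cdot 10^{-5}$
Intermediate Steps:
$x = 225$
$k{\left(E \right)} = 30 E^{2}$
$p{\left(W,D \right)} = 10830$ ($p{\left(W,D \right)} = 30 \cdot 19^{2} = 30 \cdot 361 = 10830$)
$\frac{1}{p{\left(x,397 \right)}} = \frac{1}{10830}$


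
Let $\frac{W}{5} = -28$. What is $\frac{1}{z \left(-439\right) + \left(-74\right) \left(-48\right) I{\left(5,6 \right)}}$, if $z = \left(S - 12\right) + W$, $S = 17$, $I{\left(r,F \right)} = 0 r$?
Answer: $\frac{1}{59265} \approx 1.6873 \cdot 10^{-5}$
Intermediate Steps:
$I{\left(r,F \right)} = 0$
$W = -140$ ($W = 5 \left(-28\right) = -140$)
$z = -135$ ($z = \left(17 - 12\right) - 140 = 5 - 140 = -135$)
$\frac{1}{z \left(-439\right) + \left(-74\right) \left(-48\right) I{\left(5,6 \right)}} = \frac{1}{\left(-135\right) \left(-439\right) + \left(-74\right) \left(-48\right) 0} = \frac{1}{59265 + 3552 \cdot 0} = \frac{1}{59265 + 0} = \frac{1}{59265}$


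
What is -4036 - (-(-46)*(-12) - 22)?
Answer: -3462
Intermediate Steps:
-4036 - (-(-46)*(-12) - 22) = -4036 - (-23*24 - 22) = -4036 - (-552 - 22) = -4036 - 1*(-574) = -4036 + 574 = -3462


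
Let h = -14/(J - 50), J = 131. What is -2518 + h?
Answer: -203972/81 ≈ -2518.2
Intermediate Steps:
h = -14/81 (h = -14/(131 - 50) = -14/81 ≈ -0.17284)
-2518 + h = -2518 - 14/81 = -203972/81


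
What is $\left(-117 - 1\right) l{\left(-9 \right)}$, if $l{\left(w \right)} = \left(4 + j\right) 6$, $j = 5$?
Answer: $-6372$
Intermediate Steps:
$l{\left(w \right)} = 54$ ($l{\left(w \right)} = \left(4 + 5\right) 6 = 9 \cdot 6 = 54$)
$\left(-117 - 1\right) l{\left(-9 \right)} = \left(-117 - 1\right) 54 = \left(-118\right) 54 = -6372$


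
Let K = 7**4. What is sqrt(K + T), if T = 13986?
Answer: sqrt(16387) ≈ 128.01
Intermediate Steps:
K = 2401
sqrt(K + T) = sqrt(2401 + 13986) = sqrt(16387)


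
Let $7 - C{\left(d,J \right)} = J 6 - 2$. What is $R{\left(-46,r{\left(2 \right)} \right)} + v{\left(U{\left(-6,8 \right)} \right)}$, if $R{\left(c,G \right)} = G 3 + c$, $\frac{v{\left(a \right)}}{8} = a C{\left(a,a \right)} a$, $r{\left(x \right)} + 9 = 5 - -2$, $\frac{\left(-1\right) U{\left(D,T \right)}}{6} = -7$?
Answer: $-3429268$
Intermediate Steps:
$U{\left(D,T \right)} = 42$ ($U{\left(D,T \right)} = \left(-6\right) \left(-7\right) = 42$)
$r{\left(x \right)} = -2$ ($r{\left(x \right)} = -9 + \left(5 - -2\right) = -9 + \left(5 + 2\right) = -9 + 7 = -2$)
$C{\left(d,J \right)} = 9 - 6 J$ ($C{\left(d,J \right)} = 7 - \left(J 6 - 2\right) = 7 - \left(6 J - 2\right) = 7 - \left(-2 + 6 J\right) = 9 - 6 J$)
$v{\left(a \right)} = 8 a^{2} \left(9 - 6 a\right)$ ($v{\left(a \right)} = 8 a \left(9 - 6 a\right) a = 8 a^{2} \left(9 - 6 a\right)$)
$R{\left(c,G \right)} = c + 3 G$ ($R{\left(c,G \right)} = 3 G + c = c + 3 G$)
$R{\left(-46,r{\left(2 \right)} \right)} + v{\left(U{\left(-6,8 \right)} \right)} = \left(-46 + 3 \left(-2\right)\right) + 42^{2} \left(72 - 2016\right) = \left(-46 - 6\right) + 1764 \left(72 - 2016\right) = -52 + 1764 \left(-1944\right) = -52 - 3429216 = -3429268$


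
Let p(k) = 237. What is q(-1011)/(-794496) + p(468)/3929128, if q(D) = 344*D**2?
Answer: -7195411616835/16258731664 ≈ -442.56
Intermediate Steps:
q(-1011)/(-794496) + p(468)/3929128 = (344*(-1011)**2)/(-794496) + 237/3929128 = (344*1022121)*(-1/794496) + 237*(1/3929128) = 351609624*(-1/794496) + 237/3929128 = -14650401/33104 + 237/3929128 = -7195411616835/16258731664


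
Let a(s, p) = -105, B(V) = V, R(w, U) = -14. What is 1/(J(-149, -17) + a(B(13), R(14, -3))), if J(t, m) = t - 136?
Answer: -1/390 ≈ -0.0025641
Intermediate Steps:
J(t, m) = -136 + t
1/(J(-149, -17) + a(B(13), R(14, -3))) = 1/((-136 - 149) - 105) = 1/(-285 - 105) = 1/(-390) = -1/390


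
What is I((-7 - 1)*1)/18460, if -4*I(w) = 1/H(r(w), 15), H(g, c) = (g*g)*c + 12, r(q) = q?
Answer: -1/71772480 ≈ -1.3933e-8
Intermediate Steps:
H(g, c) = 12 + c*g² (H(g, c) = g²*c + 12 = c*g² + 12 = 12 + c*g²)
I(w) = -1/(4*(12 + 15*w²))
I((-7 - 1)*1)/18460 = -1/(48 + 60*((-7 - 1)*1)²)/18460 = -1/(48 + 60*(-8*1)²)*(1/18460) = -1/(48 + 60*(-8)²)*(1/18460) = -1/(48 + 60*64)*(1/18460) = -1/(48 + 3840)*(1/18460) = -1/3888*(1/18460) = -1*1/3888*(1/18460) = -1/3888*1/18460 = -1/71772480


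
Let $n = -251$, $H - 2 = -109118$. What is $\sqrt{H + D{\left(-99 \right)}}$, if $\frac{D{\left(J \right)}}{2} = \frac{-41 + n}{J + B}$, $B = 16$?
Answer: $\frac{2 i \sqrt{187912913}}{83} \approx 330.32 i$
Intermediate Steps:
$H = -109116$ ($H = 2 - 109118 = -109116$)
$D{\left(J \right)} = - \frac{584}{16 + J}$ ($D{\left(J \right)} = 2 \frac{-41 - 251}{J + 16} = 2 \left(- \frac{292}{16 + J}\right) = - \frac{584}{16 + J}$)
$\sqrt{H + D{\left(-99 \right)}} = \sqrt{-109116 - \frac{584}{16 - 99}} = \sqrt{-109116 - \frac{584}{-83}} = \sqrt{-109116 - - \frac{584}{83}} = \sqrt{-109116 + \frac{584}{83}} = \sqrt{- \frac{9056044}{83}} = \frac{2 i \sqrt{187912913}}{83}$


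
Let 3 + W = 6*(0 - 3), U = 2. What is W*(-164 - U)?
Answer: 3486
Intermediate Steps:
W = -21 (W = -3 + 6*(0 - 3) = -3 + 6*(-3) = -3 - 18 = -21)
W*(-164 - U) = -21*(-164 - 1*2) = -21*(-164 - 2) = -21*(-166) = 3486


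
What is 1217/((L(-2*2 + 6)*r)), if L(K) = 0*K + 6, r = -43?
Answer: -1217/258 ≈ -4.7171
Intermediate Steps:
L(K) = 6 (L(K) = 0 + 6 = 6)
1217/((L(-2*2 + 6)*r)) = 1217/((6*(-43))) = 1217/(-258) = 1217*(-1/258) = -1217/258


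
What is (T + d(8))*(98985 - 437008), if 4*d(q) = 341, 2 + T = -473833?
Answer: 640553246977/4 ≈ 1.6014e+11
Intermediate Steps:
T = -473835 (T = -2 - 473833 = -473835)
d(q) = 341/4 (d(q) = (¼)*341 = 341/4)
(T + d(8))*(98985 - 437008) = (-473835 + 341/4)*(98985 - 437008) = -1894999/4*(-338023) = 640553246977/4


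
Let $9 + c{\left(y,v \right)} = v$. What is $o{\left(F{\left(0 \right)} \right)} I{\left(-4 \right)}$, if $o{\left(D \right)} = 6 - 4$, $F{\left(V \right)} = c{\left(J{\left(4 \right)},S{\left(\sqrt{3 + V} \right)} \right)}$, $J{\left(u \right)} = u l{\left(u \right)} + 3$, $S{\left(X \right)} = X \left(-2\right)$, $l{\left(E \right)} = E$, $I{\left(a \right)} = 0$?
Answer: $0$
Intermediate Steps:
$S{\left(X \right)} = - 2 X$
$J{\left(u \right)} = 3 + u^{2}$ ($J{\left(u \right)} = u u + 3 = u^{2} + 3 = 3 + u^{2}$)
$c{\left(y,v \right)} = -9 + v$
$F{\left(V \right)} = -9 - 2 \sqrt{3 + V}$
$o{\left(D \right)} = 2$ ($o{\left(D \right)} = 6 - 4 = 2$)
$o{\left(F{\left(0 \right)} \right)} I{\left(-4 \right)} = 2 \cdot 0 = 0$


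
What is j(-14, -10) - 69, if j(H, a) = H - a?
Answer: -73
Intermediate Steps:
j(-14, -10) - 69 = (-14 - 1*(-10)) - 69 = (-14 + 10) - 69 = -4 - 69 = -73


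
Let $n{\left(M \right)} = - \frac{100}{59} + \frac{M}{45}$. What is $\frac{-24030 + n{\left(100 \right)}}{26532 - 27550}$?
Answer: $\frac{6379825}{270279} \approx 23.605$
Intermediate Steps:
$n{\left(M \right)} = - \frac{100}{59} + \frac{M}{45}$ ($n{\left(M \right)} = \left(-100\right) \frac{1}{59} + M \frac{1}{45} = - \frac{100}{59} + \frac{M}{45}$)
$\frac{-24030 + n{\left(100 \right)}}{26532 - 27550} = \frac{-24030 + \left(- \frac{100}{59} + \frac{1}{45} \cdot 100\right)}{26532 - 27550} = \frac{-24030 + \left(- \frac{100}{59} + \frac{20}{9}\right)}{-1018} = \left(-24030 + \frac{280}{531}\right) \left(- \frac{1}{1018}\right) = \left(- \frac{12759650}{531}\right) \left(- \frac{1}{1018}\right) = \frac{6379825}{270279}$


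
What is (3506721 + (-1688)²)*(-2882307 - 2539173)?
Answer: -34459279276200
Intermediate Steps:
(3506721 + (-1688)²)*(-2882307 - 2539173) = (3506721 + 2849344)*(-5421480) = 6356065*(-5421480) = -34459279276200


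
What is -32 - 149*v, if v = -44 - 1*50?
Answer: 13974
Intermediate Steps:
v = -94 (v = -44 - 50 = -94)
-32 - 149*v = -32 - 149*(-94) = -32 + 14006 = 13974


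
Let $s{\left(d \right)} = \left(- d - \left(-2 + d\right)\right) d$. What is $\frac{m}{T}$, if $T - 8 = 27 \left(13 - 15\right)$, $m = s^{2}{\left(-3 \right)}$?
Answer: $- \frac{288}{23} \approx -12.522$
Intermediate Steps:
$s{\left(d \right)} = d \left(2 - 2 d\right)$ ($s{\left(d \right)} = \left(2 - 2 d\right) d = d \left(2 - 2 d\right)$)
$m = 576$ ($m = \left(2 \left(-3\right) \left(1 - -3\right)\right)^{2} = \left(2 \left(-3\right) \left(1 + 3\right)\right)^{2} = \left(2 \left(-3\right) 4\right)^{2} = \left(-24\right)^{2} = 576$)
$T = -46$ ($T = 8 + 27 \left(13 - 15\right) = 8 + 27 \left(-2\right) = 8 - 54 = -46$)
$\frac{m}{T} = \frac{576}{-46} = 576 \left(- \frac{1}{46}\right) = - \frac{288}{23}$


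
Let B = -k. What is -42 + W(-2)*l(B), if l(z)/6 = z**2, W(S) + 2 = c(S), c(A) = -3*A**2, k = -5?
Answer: -2142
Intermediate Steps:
W(S) = -2 - 3*S**2
B = 5 (B = -1*(-5) = 5)
l(z) = 6*z**2
-42 + W(-2)*l(B) = -42 + (-2 - 3*(-2)**2)*(6*5**2) = -42 + (-2 - 3*4)*(6*25) = -42 + (-2 - 12)*150 = -42 - 14*150 = -42 - 2100 = -2142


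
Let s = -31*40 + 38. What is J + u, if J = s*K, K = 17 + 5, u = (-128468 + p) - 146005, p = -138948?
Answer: -439865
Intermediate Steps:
u = -413421 (u = (-128468 - 138948) - 146005 = -267416 - 146005 = -413421)
s = -1202 (s = -1240 + 38 = -1202)
K = 22
J = -26444 (J = -1202*22 = -26444)
J + u = -26444 - 413421 = -439865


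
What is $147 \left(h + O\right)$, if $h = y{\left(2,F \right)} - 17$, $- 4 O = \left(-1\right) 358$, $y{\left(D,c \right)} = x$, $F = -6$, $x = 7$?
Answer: $\frac{23373}{2} \approx 11687.0$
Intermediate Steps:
$y{\left(D,c \right)} = 7$
$O = \frac{179}{2}$ ($O = - \frac{\left(-1\right) 358}{4} = \left(- \frac{1}{4}\right) \left(-358\right) = \frac{179}{2} \approx 89.5$)
$h = -10$ ($h = 7 - 17 = -10$)
$147 \left(h + O\right) = 147 \left(-10 + \frac{179}{2}\right) = 147 \cdot \frac{159}{2} = \frac{23373}{2}$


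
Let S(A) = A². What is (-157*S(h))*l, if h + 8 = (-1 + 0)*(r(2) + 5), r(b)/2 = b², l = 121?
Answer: -8377677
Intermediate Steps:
r(b) = 2*b²
h = -21 (h = -8 + (-1 + 0)*(2*2² + 5) = -8 - (2*4 + 5) = -8 - (8 + 5) = -8 - 1*13 = -8 - 13 = -21)
(-157*S(h))*l = -157*(-21)²*121 = -157*441*121 = -69237*121 = -8377677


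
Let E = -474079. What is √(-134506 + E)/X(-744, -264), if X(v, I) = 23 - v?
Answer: I*√608585/767 ≈ 1.0171*I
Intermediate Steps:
√(-134506 + E)/X(-744, -264) = √(-134506 - 474079)/(23 - 1*(-744)) = √(-608585)/(23 + 744) = (I*√608585)/767 = (I*√608585)*(1/767) = I*√608585/767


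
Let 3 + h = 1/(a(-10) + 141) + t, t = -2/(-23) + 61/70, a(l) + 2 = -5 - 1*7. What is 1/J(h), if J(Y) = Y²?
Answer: 41807980900/172922073921 ≈ 0.24177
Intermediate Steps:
a(l) = -14 (a(l) = -2 + (-5 - 1*7) = -2 + (-5 - 7) = -2 - 12 = -14)
t = 1543/1610 (t = -2*(-1/23) + 61*(1/70) = 2/23 + 61/70 = 1543/1610 ≈ 0.95839)
h = -415839/204470 (h = -3 + (1/(-14 + 141) + 1543/1610) = -3 + (1/127 + 1543/1610) = -3 + 197571/204470 = -415839/204470 ≈ -2.0337)
1/J(h) = 1/((-415839/204470)²) = 1/(172922073921/41807980900) = 41807980900/172922073921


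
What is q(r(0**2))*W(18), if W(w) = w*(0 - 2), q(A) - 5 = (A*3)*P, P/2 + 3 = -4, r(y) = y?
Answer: -180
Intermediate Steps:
P = -14 (P = -6 + 2*(-4) = -6 - 8 = -14)
q(A) = 5 - 42*A (q(A) = 5 + (A*3)*(-14) = 5 + (3*A)*(-14) = 5 - 42*A)
W(w) = -2*w (W(w) = w*(-2) = -2*w)
q(r(0**2))*W(18) = (5 - 42*0**2)*(-2*18) = (5 - 42*0)*(-36) = (5 + 0)*(-36) = 5*(-36) = -180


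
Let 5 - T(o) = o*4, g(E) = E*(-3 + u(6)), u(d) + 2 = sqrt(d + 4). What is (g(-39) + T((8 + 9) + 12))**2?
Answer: 22266 - 6552*sqrt(10) ≈ 1546.8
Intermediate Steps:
u(d) = -2 + sqrt(4 + d) (u(d) = -2 + sqrt(d + 4) = -2 + sqrt(4 + d))
g(E) = E*(-5 + sqrt(10)) (g(E) = E*(-3 + (-2 + sqrt(4 + 6))) = E*(-3 + (-2 + sqrt(10))) = E*(-5 + sqrt(10)))
T(o) = 5 - 4*o (T(o) = 5 - o*4 = 5 - 4*o)
(g(-39) + T((8 + 9) + 12))**2 = (-39*(-5 + sqrt(10)) + (5 - 4*((8 + 9) + 12)))**2 = ((195 - 39*sqrt(10)) + (5 - 4*(17 + 12)))**2 = ((195 - 39*sqrt(10)) + (5 - 4*29))**2 = ((195 - 39*sqrt(10)) + (5 - 116))**2 = ((195 - 39*sqrt(10)) - 111)**2 = (84 - 39*sqrt(10))**2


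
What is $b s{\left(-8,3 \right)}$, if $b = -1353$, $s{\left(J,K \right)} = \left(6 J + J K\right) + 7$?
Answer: $87945$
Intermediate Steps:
$s{\left(J,K \right)} = 7 + 6 J + J K$
$b s{\left(-8,3 \right)} = - 1353 \left(7 + 6 \left(-8\right) - 24\right) = - 1353 \left(7 - 48 - 24\right) = \left(-1353\right) \left(-65\right) = 87945$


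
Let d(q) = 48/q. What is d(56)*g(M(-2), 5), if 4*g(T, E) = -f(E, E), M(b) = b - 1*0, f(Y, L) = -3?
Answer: 9/14 ≈ 0.64286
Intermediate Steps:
M(b) = b (M(b) = b + 0 = b)
g(T, E) = ¾ (g(T, E) = (-1*(-3))/4 = (¼)*3 = ¾)
d(56)*g(M(-2), 5) = (48/56)*(¾) = (48*(1/56))*(¾) = (6/7)*(¾) = 9/14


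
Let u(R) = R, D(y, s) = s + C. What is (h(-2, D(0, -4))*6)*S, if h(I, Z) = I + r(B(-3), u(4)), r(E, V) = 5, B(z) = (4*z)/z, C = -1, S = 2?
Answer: 36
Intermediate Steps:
B(z) = 4
D(y, s) = -1 + s (D(y, s) = s - 1 = -1 + s)
h(I, Z) = 5 + I (h(I, Z) = I + 5 = 5 + I)
(h(-2, D(0, -4))*6)*S = ((5 - 2)*6)*2 = (3*6)*2 = 18*2 = 36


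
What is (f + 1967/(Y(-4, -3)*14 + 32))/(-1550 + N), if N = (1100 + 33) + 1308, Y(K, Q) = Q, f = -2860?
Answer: -10189/2970 ≈ -3.4306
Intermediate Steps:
N = 2441 (N = 1133 + 1308 = 2441)
(f + 1967/(Y(-4, -3)*14 + 32))/(-1550 + N) = (-2860 + 1967/(-3*14 + 32))/(-1550 + 2441) = (-2860 + 1967/(-42 + 32))/891 = (-2860 + 1967/(-10))*(1/891) = (-2860 + 1967*(-1/10))*(1/891) = (-2860 - 1967/10)*(1/891) = -30567/10*1/891 = -10189/2970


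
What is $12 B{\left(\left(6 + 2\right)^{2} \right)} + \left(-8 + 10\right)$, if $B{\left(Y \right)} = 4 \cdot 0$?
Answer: $2$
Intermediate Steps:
$B{\left(Y \right)} = 0$
$12 B{\left(\left(6 + 2\right)^{2} \right)} + \left(-8 + 10\right) = 12 \cdot 0 + \left(-8 + 10\right) = 0 + 2 = 2$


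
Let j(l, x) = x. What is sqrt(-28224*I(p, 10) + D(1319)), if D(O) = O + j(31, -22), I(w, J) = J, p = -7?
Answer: I*sqrt(280943) ≈ 530.04*I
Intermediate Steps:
D(O) = -22 + O (D(O) = O - 22 = -22 + O)
sqrt(-28224*I(p, 10) + D(1319)) = sqrt(-28224*10 + (-22 + 1319)) = sqrt(-282240 + 1297) = sqrt(-280943) = I*sqrt(280943)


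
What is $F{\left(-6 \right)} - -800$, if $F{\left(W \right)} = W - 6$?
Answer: $788$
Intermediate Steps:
$F{\left(W \right)} = -6 + W$ ($F{\left(W \right)} = W - 6 = -6 + W$)
$F{\left(-6 \right)} - -800 = \left(-6 - 6\right) - -800 = -12 + 800 = 788$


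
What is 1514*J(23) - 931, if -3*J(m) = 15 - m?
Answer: 9319/3 ≈ 3106.3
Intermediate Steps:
J(m) = -5 + m/3 (J(m) = -(15 - m)/3 = -5 + m/3)
1514*J(23) - 931 = 1514*(-5 + (⅓)*23) - 931 = 1514*(-5 + 23/3) - 931 = 1514*(8/3) - 931 = 12112/3 - 931 = 9319/3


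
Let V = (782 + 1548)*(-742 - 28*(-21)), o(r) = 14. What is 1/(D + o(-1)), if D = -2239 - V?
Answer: 1/356595 ≈ 2.8043e-6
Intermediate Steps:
V = -358820 (V = 2330*(-742 + 588) = 2330*(-154) = -358820)
D = 356581 (D = -2239 - 1*(-358820) = -2239 + 358820 = 356581)
1/(D + o(-1)) = 1/(356581 + 14) = 1/356595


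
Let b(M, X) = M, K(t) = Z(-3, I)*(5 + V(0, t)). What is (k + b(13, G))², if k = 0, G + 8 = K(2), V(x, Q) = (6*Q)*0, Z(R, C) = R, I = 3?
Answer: 169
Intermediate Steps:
V(x, Q) = 0
K(t) = -15 (K(t) = -3*(5 + 0) = -3*5 = -15)
G = -23 (G = -8 - 15 = -23)
(k + b(13, G))² = (0 + 13)² = 13² = 169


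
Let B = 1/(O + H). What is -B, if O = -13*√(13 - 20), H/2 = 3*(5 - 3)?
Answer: -12/1327 - 13*I*√7/1327 ≈ -0.0090429 - 0.025919*I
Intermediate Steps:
H = 12 (H = 2*(3*(5 - 3)) = 2*(3*2) = 2*6 = 12)
O = -13*I*√7 ≈ -34.395*I
B = 1/(12 - 13*I*√7) (B = 1/(-13*I*√7 + 12) = 1/(12 - 13*I*√7) ≈ 0.0090429 + 0.025919*I)
-B = -(12/1327 + 13*I*√7/1327) = -12/1327 - 13*I*√7/1327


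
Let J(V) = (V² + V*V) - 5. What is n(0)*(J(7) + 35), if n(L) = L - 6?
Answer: -768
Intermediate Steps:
n(L) = -6 + L
J(V) = -5 + 2*V² (J(V) = (V² + V²) - 5 = 2*V² - 5 = -5 + 2*V²)
n(0)*(J(7) + 35) = (-6 + 0)*((-5 + 2*7²) + 35) = -6*((-5 + 2*49) + 35) = -6*((-5 + 98) + 35) = -6*(93 + 35) = -6*128 = -768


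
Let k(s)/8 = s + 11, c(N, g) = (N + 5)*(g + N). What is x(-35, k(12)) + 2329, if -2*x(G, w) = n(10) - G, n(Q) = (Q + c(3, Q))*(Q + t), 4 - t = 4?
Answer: 3483/2 ≈ 1741.5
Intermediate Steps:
t = 0 (t = 4 - 1*4 = 4 - 4 = 0)
c(N, g) = (5 + N)*(N + g)
n(Q) = Q*(24 + 9*Q) (n(Q) = (Q + (3**2 + 5*3 + 5*Q + 3*Q))*(Q + 0) = (Q + (9 + 15 + 5*Q + 3*Q))*Q = (Q + (24 + 8*Q))*Q = (24 + 9*Q)*Q = Q*(24 + 9*Q))
k(s) = 88 + 8*s (k(s) = 8*(s + 11) = 8*(11 + s) = 88 + 8*s)
x(G, w) = -570 + G/2 (x(G, w) = -(3*10*(8 + 3*10) - G)/2 = -(3*10*(8 + 30) - G)/2 = -(3*10*38 - G)/2 = -(1140 - G)/2 = -570 + G/2)
x(-35, k(12)) + 2329 = (-570 + (1/2)*(-35)) + 2329 = (-570 - 35/2) + 2329 = -1175/2 + 2329 = 3483/2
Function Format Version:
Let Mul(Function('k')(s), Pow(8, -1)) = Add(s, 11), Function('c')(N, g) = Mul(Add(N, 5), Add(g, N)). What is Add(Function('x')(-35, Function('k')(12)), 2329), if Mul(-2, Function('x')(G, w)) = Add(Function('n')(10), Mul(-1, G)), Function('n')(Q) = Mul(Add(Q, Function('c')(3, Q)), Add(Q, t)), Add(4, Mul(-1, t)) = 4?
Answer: Rational(3483, 2) ≈ 1741.5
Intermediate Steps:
t = 0 (t = Add(4, Mul(-1, 4)) = Add(4, -4) = 0)
Function('c')(N, g) = Mul(Add(5, N), Add(N, g))
Function('n')(Q) = Mul(Q, Add(24, Mul(9, Q))) (Function('n')(Q) = Mul(Add(Q, Add(Pow(3, 2), Mul(5, 3), Mul(5, Q), Mul(3, Q))), Add(Q, 0)) = Mul(Add(Q, Add(9, 15, Mul(5, Q), Mul(3, Q))), Q) = Mul(Add(Q, Add(24, Mul(8, Q))), Q) = Mul(Add(24, Mul(9, Q)), Q) = Mul(Q, Add(24, Mul(9, Q))))
Function('k')(s) = Add(88, Mul(8, s)) (Function('k')(s) = Mul(8, Add(s, 11)) = Mul(8, Add(11, s)) = Add(88, Mul(8, s)))
Function('x')(G, w) = Add(-570, Mul(Rational(1, 2), G)) (Function('x')(G, w) = Mul(Rational(-1, 2), Add(Mul(3, 10, Add(8, Mul(3, 10))), Mul(-1, G))) = Mul(Rational(-1, 2), Add(Mul(3, 10, Add(8, 30)), Mul(-1, G))) = Mul(Rational(-1, 2), Add(Mul(3, 10, 38), Mul(-1, G))) = Mul(Rational(-1, 2), Add(1140, Mul(-1, G))) = Add(-570, Mul(Rational(1, 2), G)))
Add(Function('x')(-35, Function('k')(12)), 2329) = Add(Add(-570, Mul(Rational(1, 2), -35)), 2329) = Add(Add(-570, Rational(-35, 2)), 2329) = Add(Rational(-1175, 2), 2329) = Rational(3483, 2)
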